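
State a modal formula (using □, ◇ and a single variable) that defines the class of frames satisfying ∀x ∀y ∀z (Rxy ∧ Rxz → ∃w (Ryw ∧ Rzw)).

◇□ψ → □◇ψ

The condition is convergence. The .2 schema ◇□ψ → □◇ψ defines it.
Suppose ◇□ψ→□◇ψ is valid. Take Rxy, Rxz and set V(ψ)={w : Ryw}. Then □ψ at y so ◇□ψ at x, so □◇ψ at x, so ◇ψ at z, giving w with Rzw and Ryw.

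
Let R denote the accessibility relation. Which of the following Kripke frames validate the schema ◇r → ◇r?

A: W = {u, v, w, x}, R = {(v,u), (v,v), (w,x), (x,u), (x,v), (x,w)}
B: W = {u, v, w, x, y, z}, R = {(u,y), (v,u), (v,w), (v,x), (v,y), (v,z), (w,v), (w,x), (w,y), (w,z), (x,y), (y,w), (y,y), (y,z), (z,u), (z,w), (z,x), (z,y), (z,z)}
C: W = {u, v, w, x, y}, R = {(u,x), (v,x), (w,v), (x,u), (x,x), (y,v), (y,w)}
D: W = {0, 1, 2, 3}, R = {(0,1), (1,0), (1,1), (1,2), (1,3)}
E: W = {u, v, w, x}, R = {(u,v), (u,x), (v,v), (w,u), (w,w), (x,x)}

A, B, C, D, E

This is the axiom for a generalized confluence (Geach) condition; its first-order frame correspondent is ∀x ∀y (xRy → ∃w (y = w ∧ xRw)).
A: ✓.
B: ✓.
C: ✓.
D: ✓.
E: ✓.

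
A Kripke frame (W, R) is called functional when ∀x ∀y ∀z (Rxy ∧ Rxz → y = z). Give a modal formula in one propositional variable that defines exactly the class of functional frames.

◇p → □p

The condition is partial functionality. The CD schema ◇p → □p defines it.
Suppose ◇p→□p is valid. Take Rxy, Rxz and set V(p)={y}. Then ◇p at x, so □p at x, so p at z, i.e. z=y.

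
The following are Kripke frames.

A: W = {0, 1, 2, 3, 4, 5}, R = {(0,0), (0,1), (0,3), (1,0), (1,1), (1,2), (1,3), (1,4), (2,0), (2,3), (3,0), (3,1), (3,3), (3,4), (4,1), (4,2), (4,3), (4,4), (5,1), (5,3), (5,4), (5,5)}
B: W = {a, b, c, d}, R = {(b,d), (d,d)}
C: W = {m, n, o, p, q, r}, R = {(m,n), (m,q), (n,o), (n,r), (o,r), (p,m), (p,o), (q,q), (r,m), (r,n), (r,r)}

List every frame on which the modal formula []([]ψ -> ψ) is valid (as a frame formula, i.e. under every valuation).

B

The schema corresponds to shift-reflexivity: forall x forall y (Rxy -> Ryy).
A: fails — R12 but not R22.
B: condition met.
C: fails — Rpm but not Rmm.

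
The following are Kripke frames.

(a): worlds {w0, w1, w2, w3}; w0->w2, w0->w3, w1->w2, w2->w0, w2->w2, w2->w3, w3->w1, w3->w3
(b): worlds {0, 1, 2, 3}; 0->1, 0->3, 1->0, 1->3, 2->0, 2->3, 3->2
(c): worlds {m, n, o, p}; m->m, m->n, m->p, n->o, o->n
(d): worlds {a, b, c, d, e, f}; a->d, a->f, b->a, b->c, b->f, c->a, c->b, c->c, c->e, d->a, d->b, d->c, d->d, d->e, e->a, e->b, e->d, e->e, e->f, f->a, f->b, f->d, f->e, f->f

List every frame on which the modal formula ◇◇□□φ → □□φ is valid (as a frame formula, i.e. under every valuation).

(d)

This is the axiom for a generalized confluence (Geach) condition; its first-order frame correspondent is ∀x ∀y ∀z ((xR²y ∧ xR²z) → ∃w (yR²w ∧ z = w)).
(a): fails — w0R²w1, w0R²w1 but no w with w1R²w and w1=w.
(b): fails — 0R²2, 0R²0 but no w with 2R²w and 0=w.
(c): fails — mR²n, mR²m but no w with nR²w and m=w.
(d): satisfies the condition.
Valid on: (d).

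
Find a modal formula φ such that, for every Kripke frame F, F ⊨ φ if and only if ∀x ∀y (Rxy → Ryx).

p → □◇p

A defining formula is p → □◇p (the B axiom).
Suppose p→□◇p is valid. Take Rxy and set V(p)={x}. Then p at x, so □◇p at x, so ◇p at y, so some z with Ryz has p; z=x, i.e. Ryx.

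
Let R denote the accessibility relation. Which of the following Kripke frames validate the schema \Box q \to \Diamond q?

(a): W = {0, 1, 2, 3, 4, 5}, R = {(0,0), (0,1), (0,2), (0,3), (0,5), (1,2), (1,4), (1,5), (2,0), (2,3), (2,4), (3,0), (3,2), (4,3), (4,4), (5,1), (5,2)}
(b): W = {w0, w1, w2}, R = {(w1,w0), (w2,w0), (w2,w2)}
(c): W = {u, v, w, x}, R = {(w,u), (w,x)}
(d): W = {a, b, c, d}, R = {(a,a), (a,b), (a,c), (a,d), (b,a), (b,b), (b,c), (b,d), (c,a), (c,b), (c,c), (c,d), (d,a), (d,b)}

Frame correspondent (Sahlqvist): \forall x \exists y Rxy — i.e. seriality.
(a): satisfies the condition.
(b): fails — world w0 has no successor.
(c): fails — world u has no successor.
(d): satisfies the condition.
Valid on: (a), (d).

(a), (d)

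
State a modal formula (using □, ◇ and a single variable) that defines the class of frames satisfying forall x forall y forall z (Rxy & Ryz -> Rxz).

□ψ → □□ψ

A defining formula is □ψ → □□ψ (the 4 axiom).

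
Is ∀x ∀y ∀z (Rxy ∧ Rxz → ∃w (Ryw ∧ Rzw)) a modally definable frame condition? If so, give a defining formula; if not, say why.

Definable; ◇□q → □◇q defines it

This is a Sahlqvist condition; the .2 axiom ◇□q → □◇q defines it.
Suppose ◇□q→□◇q is valid. Take Rxy, Rxz and set V(q)={w : Ryw}. Then □q at y so ◇□q at x, so □◇q at x, so ◇q at z, giving w with Rzw and Ryw.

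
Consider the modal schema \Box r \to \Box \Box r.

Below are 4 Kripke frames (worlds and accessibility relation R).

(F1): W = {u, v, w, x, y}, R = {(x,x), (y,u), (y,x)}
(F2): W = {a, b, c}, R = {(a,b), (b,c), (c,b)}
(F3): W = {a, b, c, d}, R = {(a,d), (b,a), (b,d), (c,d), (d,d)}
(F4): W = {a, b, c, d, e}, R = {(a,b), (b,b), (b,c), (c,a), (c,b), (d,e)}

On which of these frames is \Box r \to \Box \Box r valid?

(F1), (F3)

This is the axiom for transitivity; its first-order frame correspondent is \forall x \forall y \forall z (Rxy \wedge Ryz \to Rxz).
(F1): holds.
(F2): fails — Rab and Rbc but not Rac.
(F3): holds.
(F4): fails — Rbc and Rca but not Rba.
Valid on: (F1), (F3).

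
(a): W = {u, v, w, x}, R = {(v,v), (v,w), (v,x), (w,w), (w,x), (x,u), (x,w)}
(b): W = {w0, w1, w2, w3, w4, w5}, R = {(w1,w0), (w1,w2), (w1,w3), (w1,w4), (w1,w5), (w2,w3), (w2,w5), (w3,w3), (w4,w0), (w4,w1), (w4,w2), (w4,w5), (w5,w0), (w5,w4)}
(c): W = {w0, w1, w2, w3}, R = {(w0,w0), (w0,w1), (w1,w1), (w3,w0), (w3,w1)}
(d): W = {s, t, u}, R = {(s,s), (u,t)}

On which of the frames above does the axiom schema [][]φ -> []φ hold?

The schema corresponds to density: forall x forall y (Rxy -> exists z (Rxz & Rzy)).
(a): fails — Rxu but no z with Rxz and Rzu.
(b): fails — Rw4w1 but no z with Rw4z and Rzw1.
(c): satisfies the condition.
(d): fails — Rut but no z with Ruz and Rzt.

(c)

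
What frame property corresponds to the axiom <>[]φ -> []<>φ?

Convergence

This is the .2 axiom.
Its frame correspondent is convergence — forall x forall y forall z (Rxy & Rxz -> exists w (Ryw & Rzw)).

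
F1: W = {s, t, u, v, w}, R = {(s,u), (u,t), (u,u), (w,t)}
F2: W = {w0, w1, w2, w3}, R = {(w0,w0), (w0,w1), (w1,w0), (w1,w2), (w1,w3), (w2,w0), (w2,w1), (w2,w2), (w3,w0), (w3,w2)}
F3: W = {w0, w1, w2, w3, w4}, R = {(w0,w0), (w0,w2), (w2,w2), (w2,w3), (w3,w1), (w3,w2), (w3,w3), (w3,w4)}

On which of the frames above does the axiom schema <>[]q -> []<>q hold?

Frame correspondent (Sahlqvist): forall x forall y forall z (Rxy & Rxz -> exists w (Ryw & Rzw)) — i.e. convergence.
F1: fails — Rut and Rut but t and t have no common successor.
F2: condition met.
F3: fails — Rw3w1 and Rw3w1 but w1 and w1 have no common successor.

F2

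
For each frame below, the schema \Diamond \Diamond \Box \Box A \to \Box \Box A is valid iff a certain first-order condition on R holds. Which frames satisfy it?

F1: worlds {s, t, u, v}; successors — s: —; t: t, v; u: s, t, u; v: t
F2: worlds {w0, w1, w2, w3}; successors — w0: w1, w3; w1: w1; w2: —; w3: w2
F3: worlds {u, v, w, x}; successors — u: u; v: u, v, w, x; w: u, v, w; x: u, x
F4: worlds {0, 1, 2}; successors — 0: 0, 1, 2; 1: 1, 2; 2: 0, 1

F4

Frame correspondent (Sahlqvist): \forall x \forall y \forall z ((x R^2 y \wedge x R^2 z) \to \exists w (y R^2 w \wedge z = w)) — i.e. a generalized confluence (Geach) condition.
F1: fails — uR²s, uR²s but no w with sR²w and s=w.
F2: fails — w0R²w1, w0R²w2 but no w with w1R²w and w2=w.
F3: fails — vR²u, vR²v but no t with uR²t and v=t.
F4: condition met.
Valid on: F4.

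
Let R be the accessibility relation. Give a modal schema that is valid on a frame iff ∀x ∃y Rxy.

This is seriality; the standard corresponding axiom is D: □s → ◇s.
Suppose □s→◇s is valid. At any x set V(s)=W. Then □s at x, so ◇s at x, so x has a successor.

□s → ◇s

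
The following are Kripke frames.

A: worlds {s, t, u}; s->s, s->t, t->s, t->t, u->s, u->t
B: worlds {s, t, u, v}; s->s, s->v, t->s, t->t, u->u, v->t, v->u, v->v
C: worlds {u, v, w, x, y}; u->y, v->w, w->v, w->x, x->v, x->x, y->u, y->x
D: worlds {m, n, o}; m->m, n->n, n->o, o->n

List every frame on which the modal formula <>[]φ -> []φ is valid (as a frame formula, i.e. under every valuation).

Frame correspondent (Sahlqvist): forall x forall y forall z (Rxy & Rxz -> Ryz) — i.e. the Euclidean property.
A: ✓.
B: fails — Rsv and Rss but not Rvs.
C: fails — Ruy and Ruy but not Ryy.
D: fails — Rno and Rno but not Roo.
Valid on: A.

A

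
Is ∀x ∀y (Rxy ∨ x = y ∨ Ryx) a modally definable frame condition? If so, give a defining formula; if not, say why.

If a class were modally definable it would be closed under disjoint unions (Goldblatt–Thomason).
Take 3 disjoint single-world reflexive frames: each is trivially connected, but their disjoint union has 3 worlds with no edge between distinct components, so it is not connected.
So no modal formula (or set of formulas) defines exactly the connected frames.

Not modally definable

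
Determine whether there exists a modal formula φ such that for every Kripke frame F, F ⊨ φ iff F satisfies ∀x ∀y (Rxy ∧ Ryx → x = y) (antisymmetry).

Modal frame validity is preserved under surjective bounded morphisms.
The 6-cycle (worlds a,b,c,d,e,f with a→b→c→d→e→f→a) is antisymmetric. Sending even-indexed worlds to s and odd-indexed worlds to t is a surjective bounded morphism onto the two-world frame with s↔t, which is not antisymmetric.
Hence antisymmetry is not modally definable.

Not modally definable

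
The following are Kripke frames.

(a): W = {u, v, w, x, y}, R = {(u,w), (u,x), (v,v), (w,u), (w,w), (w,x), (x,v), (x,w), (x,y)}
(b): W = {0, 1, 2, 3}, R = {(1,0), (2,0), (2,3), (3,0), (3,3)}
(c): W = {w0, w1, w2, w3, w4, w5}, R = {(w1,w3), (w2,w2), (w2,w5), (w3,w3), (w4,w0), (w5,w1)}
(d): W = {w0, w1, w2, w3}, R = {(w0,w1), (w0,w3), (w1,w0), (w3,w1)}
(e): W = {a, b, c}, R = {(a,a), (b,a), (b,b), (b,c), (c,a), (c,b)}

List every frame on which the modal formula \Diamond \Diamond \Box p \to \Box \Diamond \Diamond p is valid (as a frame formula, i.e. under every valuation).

Frame correspondent (Sahlqvist): \forall x \forall y \forall z ((x R^2 y \wedge xRz) \to \exists w (yRw \wedge z R^2 w)) — i.e. a generalized confluence (Geach) condition.
(a): fails — uR²y, uRw but no t with yRt and wR²t.
(b): fails — 2R²0, 2R0 but no w with 0Rw and 0R²w.
(c): fails — w2R²w1, w2Rw2 but no w with w1Rw and w2R²w.
(d): fails — w0R²w0, w0Rw3 but no w with w0Rw and w3R²w.
(e): ✓.

(e)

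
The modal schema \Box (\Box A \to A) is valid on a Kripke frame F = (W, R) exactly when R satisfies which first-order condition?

shift-reflexivity

Suppose □(□A→A) is valid. Take Rxy and set V(A)={w : Ryw}. Then at y, □A holds; since □(□A→A) at x, □A→A at y, so A at y, i.e. Ryy.
Conversely, any frame satisfying \forall x \forall y (Rxy \to Ryy) validates the schema.
So the correspondent is shift-reflexivity.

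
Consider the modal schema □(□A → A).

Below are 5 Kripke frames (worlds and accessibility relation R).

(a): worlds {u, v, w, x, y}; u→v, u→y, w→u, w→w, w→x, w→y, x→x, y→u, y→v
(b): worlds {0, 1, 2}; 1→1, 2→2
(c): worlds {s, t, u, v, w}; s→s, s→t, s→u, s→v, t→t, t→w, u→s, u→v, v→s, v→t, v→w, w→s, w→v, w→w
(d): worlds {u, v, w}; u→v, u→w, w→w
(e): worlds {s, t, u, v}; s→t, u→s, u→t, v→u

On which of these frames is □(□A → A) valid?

The schema corresponds to shift-reflexivity: ∀x ∀y (Rxy → Ryy).
(a): fails — Ruv but not Rvv.
(b): condition met.
(c): fails — Ruv but not Rvv.
(d): fails — Ruv but not Rvv.
(e): fails — Rus but not Rss.

(b)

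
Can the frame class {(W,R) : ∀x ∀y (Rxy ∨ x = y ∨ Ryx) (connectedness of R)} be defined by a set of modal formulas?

Not definable by any modal formula

Modal frame validity is preserved under disjoint unions.
Take 4 disjoint single-world reflexive frames: each is trivially connected, but their disjoint union has 4 worlds with no edge between distinct components, so it is not connected.
Hence connectedness of R is not modally definable.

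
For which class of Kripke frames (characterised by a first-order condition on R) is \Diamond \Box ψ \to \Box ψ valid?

the Euclidean property: \forall x \forall y \forall z (Rxy \wedge Rxz \to Ryz)

Equivalently (dual form): ◇ψ → □◇ψ.
Suppose ◇ψ→□◇ψ is valid. Take Rxy, Rxz and set V(ψ)={y}. Then ◇ψ at x, so □◇ψ at x, so ◇ψ at z, so some w with Rzw has ψ; w=y, i.e. Rzy. By symmetry of the argument, Ryz.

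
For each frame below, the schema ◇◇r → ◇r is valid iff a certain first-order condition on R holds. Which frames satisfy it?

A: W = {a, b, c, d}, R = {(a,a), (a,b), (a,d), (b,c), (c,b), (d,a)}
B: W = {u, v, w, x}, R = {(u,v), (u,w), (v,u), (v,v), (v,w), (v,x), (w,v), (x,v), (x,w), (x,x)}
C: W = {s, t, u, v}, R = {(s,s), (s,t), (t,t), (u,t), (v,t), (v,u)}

C

The schema corresponds to transitivity: ∀x ∀y ∀z (Rxy ∧ Ryz → Rxz).
A: fails — Rbc and Rcb but not Rbb.
B: fails — Ruv and Rvu but not Ruu.
C: holds.
Valid on: C.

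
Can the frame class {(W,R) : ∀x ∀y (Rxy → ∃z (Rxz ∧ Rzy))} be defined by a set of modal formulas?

This is a Sahlqvist condition; the C4 axiom □□q → □q defines it.
Suppose □□q→□q is valid. Take Rxy and set V(q)={w : xR²w}. Then □□q at x, so □q at x, so q at y, i.e. ∃z(Rxz∧Rzy).

Definable; □□q → □q defines it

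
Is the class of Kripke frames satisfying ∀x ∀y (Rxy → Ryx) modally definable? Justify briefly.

Yes: it is symmetry, defined by the B schema q → □◇q.

Definable; q → □◇q defines it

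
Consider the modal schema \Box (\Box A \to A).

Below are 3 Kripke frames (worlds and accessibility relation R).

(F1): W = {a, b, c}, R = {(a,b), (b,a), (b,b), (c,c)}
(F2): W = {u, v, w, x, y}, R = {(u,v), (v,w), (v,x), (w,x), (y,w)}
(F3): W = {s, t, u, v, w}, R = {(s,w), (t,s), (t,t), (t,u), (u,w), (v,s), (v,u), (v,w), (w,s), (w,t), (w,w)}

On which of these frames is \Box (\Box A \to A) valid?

none

This is the axiom for shift-reflexivity; its first-order frame correspondent is \forall x \forall y (Rxy \to Ryy).
(F1): fails — Rba but not Raa.
(F2): fails — Ruv but not Rvv.
(F3): fails — Rvu but not Ruu.
Valid on no frame.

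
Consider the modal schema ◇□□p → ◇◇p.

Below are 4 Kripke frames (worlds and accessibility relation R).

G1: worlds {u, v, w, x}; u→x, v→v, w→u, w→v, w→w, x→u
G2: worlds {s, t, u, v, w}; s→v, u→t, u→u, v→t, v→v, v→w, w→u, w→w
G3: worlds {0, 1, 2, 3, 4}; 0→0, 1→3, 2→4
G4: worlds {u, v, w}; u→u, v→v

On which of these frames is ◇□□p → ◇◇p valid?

Frame correspondent (Sahlqvist): ∀x ∀y (xRy → ∃w (yR²w ∧ xR²w)) — i.e. a generalized confluence (Geach) condition.
G1: fails — uRx but no t with xR²t and uR²t.
G2: fails — uRt but no w* with tR²w* and uR²w*.
G3: fails — 1R3 but no w with 3R²w and 1R²w.
G4: ✓.
Valid on: G4.

G4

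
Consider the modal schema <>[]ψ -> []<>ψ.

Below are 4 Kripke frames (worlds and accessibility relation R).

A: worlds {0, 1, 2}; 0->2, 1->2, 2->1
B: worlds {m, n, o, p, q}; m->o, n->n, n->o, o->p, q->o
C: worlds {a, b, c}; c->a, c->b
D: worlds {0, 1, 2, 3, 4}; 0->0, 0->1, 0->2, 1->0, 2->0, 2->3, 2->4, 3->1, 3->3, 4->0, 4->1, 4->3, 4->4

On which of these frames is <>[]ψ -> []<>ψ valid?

Frame correspondent (Sahlqvist): forall x forall y forall z (Rxy & Rxz -> exists w (Ryw & Rzw)) — i.e. convergence.
A: condition met.
B: fails — Rnn and Rno but n and o have no common successor.
C: fails — Rca and Rca but a and a have no common successor.
D: fails — R31 and R33 but 1 and 3 have no common successor.
Valid on: A.

A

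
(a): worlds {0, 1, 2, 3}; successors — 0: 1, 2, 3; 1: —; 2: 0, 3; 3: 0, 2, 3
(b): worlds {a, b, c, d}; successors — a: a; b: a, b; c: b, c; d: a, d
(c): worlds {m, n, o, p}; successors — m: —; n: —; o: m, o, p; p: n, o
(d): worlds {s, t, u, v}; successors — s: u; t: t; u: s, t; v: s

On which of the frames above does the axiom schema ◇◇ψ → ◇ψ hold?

none

This is the axiom for transitivity; its first-order frame correspondent is ∀x ∀y ∀z (Rxy ∧ Ryz → Rxz).
(a): fails — R02 and R20 but not R00.
(b): fails — Rcb and Rba but not Rca.
(c): fails — Rop and Rpn but not Ron.
(d): fails — Rus and Rsu but not Ruu.
Valid on no frame.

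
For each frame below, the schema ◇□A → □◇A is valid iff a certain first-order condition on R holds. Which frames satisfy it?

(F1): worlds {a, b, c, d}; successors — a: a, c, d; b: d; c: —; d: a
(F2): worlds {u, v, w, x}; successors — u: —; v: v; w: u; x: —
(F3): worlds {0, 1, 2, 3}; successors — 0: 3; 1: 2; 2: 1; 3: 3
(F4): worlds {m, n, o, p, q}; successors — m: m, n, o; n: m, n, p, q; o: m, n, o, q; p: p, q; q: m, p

This is the axiom for convergence; its first-order frame correspondent is ∀x ∀y ∀z (Rxy ∧ Rxz → ∃w (Ryw ∧ Rzw)).
(F1): fails — Raa and Rac but a and c have no common successor.
(F2): fails — Rwu and Rwu but u and u have no common successor.
(F3): ✓.
(F4): fails — Rnm and Rnp but m and p have no common successor.

(F3)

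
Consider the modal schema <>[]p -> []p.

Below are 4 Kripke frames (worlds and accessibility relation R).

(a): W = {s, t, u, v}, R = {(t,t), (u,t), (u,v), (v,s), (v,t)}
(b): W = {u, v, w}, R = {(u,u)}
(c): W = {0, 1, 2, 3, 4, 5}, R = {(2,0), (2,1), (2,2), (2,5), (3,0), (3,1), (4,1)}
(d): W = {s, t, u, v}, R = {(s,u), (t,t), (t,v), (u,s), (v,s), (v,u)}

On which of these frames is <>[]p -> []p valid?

The schema corresponds to the Euclidean property: forall x forall y forall z (Rxy & Rxz -> Ryz).
(a): fails — Ruv and Ruv but not Rvv.
(b): ✓.
(c): fails — R25 and R25 but not R55.
(d): fails — Rsu and Rsu but not Ruu.
Valid on: (b).

(b)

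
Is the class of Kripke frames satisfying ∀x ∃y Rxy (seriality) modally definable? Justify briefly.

Yes — defined by □r → ◇r

Yes: it is seriality, defined by the D schema □r → ◇r.
Suppose □r→◇r is valid. At any x set V(r)=W. Then □r at x, so ◇r at x, so x has a successor.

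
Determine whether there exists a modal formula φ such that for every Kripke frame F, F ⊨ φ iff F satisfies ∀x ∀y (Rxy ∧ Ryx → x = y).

Modal frame validity is preserved under surjective bounded morphisms.
The 6-cycle (worlds 0,1,2,3,4,5 with 0→1→2→3→4→5→0) is antisymmetric. Sending even-indexed worlds to • and odd-indexed worlds to ∘ is a surjective bounded morphism onto the two-world frame with •↔∘, which is not antisymmetric.
So the class is not modally definable.

No — not modally definable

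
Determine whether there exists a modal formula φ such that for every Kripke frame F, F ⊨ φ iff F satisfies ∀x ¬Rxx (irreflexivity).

Modal frame validity is preserved under surjective bounded morphisms.
The 4-cycle (worlds a,b,c,d with a→b→c→d→a) is irreflexive, and the map sending every world to a single reflexive point • is a surjective bounded morphism (forth: every edge maps to (•,•); back: every world has a successor). So any modal formula valid on the 4-cycle is also valid on the reflexive point, which is not irreflexive.
Hence irreflexivity is not modally definable.

Not definable by any modal formula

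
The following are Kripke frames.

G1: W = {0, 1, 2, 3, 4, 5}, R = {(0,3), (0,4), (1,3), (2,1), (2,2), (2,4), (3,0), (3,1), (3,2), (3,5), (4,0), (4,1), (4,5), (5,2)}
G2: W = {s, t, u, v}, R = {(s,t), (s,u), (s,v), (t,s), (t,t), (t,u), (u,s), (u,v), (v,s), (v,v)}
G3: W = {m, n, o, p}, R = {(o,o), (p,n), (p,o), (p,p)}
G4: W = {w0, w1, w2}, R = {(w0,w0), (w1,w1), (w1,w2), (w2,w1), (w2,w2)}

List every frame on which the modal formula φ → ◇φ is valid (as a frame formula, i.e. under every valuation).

G4

The schema corresponds to a generalized confluence (Geach) condition: ∀x ∃w (x = w ∧ xRw).
G1: fails — at 0 but no w with 0=w and 0Rw.
G2: fails — at s but no w with s=w and sRw.
G3: fails — at m but no w with m=w and mRw.
G4: ✓.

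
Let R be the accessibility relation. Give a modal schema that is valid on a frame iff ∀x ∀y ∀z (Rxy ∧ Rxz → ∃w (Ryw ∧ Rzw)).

The condition is convergence. The .2 schema ◇□ψ → □◇ψ defines it.

◇□ψ → □◇ψ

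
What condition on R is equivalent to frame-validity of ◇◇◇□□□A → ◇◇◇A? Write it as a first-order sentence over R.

This is a Sahlqvist (Geach-type) schema ◇^3□^3A → □^0◇^3A.
First-order correspondent: ∀x ∀y (xR³y → ∃w (yR³w ∧ xR³w)).

∀x ∀y (xR³y → ∃w (yR³w ∧ xR³w))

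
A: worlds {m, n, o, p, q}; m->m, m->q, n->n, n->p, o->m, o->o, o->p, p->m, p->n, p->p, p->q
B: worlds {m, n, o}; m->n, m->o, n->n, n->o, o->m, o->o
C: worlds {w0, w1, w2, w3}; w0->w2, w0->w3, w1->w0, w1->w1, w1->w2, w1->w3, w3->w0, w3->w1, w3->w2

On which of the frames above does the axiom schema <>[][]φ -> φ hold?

B

This is the axiom for a generalized confluence (Geach) condition; its first-order frame correspondent is forall x forall y (xRy -> exists w (y R^2 w & x = w)).
A: fails — mRq but no w with qR²w and m=w.
B: ✓.
C: fails — w0Rw2 but no w with w2R²w and w0=w.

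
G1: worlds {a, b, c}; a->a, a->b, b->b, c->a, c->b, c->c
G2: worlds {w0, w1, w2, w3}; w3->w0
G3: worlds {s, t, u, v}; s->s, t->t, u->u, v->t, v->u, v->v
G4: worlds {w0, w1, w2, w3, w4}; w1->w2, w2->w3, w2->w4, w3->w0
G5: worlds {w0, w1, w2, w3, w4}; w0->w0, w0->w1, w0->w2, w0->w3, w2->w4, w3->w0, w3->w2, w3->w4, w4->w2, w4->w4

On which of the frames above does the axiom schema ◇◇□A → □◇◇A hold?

G1, G2

Frame correspondent (Sahlqvist): ∀x ∀y ∀z ((xR²y ∧ xRz) → ∃w (yRw ∧ zR²w)) — i.e. a generalized confluence (Geach) condition.
G1: holds.
G2: holds.
G3: fails — vR²t, vRu but no w with tRw and uR²w.
G4: fails — w1R²w4, w1Rw2 but no w with w4Rw and w2R²w.
G5: fails — w0R²w0, w0Rw1 but no w with w0Rw and w1R²w.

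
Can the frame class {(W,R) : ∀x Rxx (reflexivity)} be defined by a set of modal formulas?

Yes — defined by □q → q

The condition is reflexivity. A defining modal formula is □q → q.
Suppose □q→q is valid. At any x set V(q)={w : Rxw}. Then □q holds at x, so q holds at x, i.e. Rxx.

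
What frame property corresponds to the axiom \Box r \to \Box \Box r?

Transitivity

This schema is the 4 axiom.
It corresponds to transitivity: \forall x \forall y \forall z (Rxy \wedge Ryz \to Rxz).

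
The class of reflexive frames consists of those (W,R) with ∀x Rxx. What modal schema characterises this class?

A defining formula is □q → q (the T axiom).
Suppose □q→q is valid. At any x set V(q)={w : Rxw}. Then □q holds at x, so q holds at x, i.e. Rxx.

□q → q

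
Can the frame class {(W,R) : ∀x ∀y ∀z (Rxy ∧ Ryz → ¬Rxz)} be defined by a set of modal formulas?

Not modally definable

If a class were modally definable it would be closed under surjective bounded morphisms (Goldblatt–Thomason).
The 5-cycle (worlds s,t,u,v,w with s→t→u→v→w→s) is intransitive. Mapping every world to a single reflexive point • is a surjective bounded morphism; the reflexive point is not intransitive (R••∧R•• but R••).
Hence intransitivity is not modally definable.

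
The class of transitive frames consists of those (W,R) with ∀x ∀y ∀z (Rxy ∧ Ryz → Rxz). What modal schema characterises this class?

□p → □□p

This is transitivity; the standard corresponding axiom is 4: □p → □□p.
Suppose □p→□□p is valid. Take Rxy, Ryz and set V(p)={w : Rxw}. Then □p at x, so □□p at x, so □p at y, so p at z, i.e. Rxz.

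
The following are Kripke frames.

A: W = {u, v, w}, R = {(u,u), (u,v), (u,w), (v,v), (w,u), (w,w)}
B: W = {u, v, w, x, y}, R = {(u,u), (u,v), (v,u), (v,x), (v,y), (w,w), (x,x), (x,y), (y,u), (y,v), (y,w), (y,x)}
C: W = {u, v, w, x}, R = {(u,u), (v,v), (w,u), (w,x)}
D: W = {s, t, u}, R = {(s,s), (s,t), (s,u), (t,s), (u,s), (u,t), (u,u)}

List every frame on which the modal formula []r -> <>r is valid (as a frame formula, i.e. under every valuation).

This is the axiom for seriality; its first-order frame correspondent is forall x exists y Rxy.
A: holds.
B: holds.
C: fails — world x has no successor.
D: holds.
Valid on: A, B, D.

A, B, D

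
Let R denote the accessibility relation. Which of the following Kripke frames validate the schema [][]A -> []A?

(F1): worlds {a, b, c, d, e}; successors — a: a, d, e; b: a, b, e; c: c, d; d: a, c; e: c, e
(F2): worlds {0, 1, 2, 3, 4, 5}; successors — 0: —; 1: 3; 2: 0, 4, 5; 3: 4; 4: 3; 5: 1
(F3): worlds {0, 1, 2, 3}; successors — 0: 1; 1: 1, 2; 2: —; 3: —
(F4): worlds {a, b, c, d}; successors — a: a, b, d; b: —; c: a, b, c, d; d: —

Frame correspondent (Sahlqvist): forall x forall y (Rxy -> exists z (Rxz & Rzy)) — i.e. density.
(F1): ✓.
(F2): fails — R34 but no z with R3z and Rz4.
(F3): ✓.
(F4): ✓.

(F1), (F3), (F4)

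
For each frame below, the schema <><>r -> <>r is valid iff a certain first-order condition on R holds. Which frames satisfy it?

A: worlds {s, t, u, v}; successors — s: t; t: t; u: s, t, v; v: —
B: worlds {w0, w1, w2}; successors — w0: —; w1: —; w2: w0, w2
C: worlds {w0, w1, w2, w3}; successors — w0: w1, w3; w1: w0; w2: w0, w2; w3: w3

A, B

Frame correspondent (Sahlqvist): forall x forall y forall z (Rxy & Ryz -> Rxz) — i.e. transitivity.
A: holds.
B: holds.
C: fails — Rw1w0 and Rw0w1 but not Rw1w1.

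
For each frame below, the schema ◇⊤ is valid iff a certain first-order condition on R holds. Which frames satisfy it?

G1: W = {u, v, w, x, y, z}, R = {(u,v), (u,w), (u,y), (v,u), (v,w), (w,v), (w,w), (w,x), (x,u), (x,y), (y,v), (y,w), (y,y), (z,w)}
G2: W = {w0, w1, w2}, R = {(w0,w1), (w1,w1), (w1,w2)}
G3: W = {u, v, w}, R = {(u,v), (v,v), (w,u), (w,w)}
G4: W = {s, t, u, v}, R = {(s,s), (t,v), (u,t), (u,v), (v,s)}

This is the axiom for seriality; its first-order frame correspondent is ∀x ∃y Rxy.
G1: satisfies the condition.
G2: fails — world w2 has no successor.
G3: satisfies the condition.
G4: satisfies the condition.

G1, G3, G4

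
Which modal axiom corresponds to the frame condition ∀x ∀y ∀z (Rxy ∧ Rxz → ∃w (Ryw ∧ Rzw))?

◇□ψ → □◇ψ

The condition is convergence. The .2 schema ◇□ψ → □◇ψ defines it.
Suppose ◇□ψ→□◇ψ is valid. Take Rxy, Rxz and set V(ψ)={w : Ryw}. Then □ψ at y so ◇□ψ at x, so □◇ψ at x, so ◇ψ at z, giving w with Rzw and Ryw.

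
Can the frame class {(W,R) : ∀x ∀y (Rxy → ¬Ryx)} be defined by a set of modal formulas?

Not modally definable

If a class were modally definable it would be closed under surjective bounded morphisms (Goldblatt–Thomason).
The 5-cycle (worlds s,t,u,v,w with s→t→u→v→w→s) is asymmetric. Mapping every world to a single reflexive point • is a surjective bounded morphism, and the reflexive point is not asymmetric (R•• but asymmetry requires ¬R••).
So no modal formula (or set of formulas) defines exactly the asymmetric frames.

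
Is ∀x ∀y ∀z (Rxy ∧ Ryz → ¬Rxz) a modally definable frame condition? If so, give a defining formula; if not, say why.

Any modally definable frame class is closed under surjective bounded morphisms.
The 5-cycle (worlds s,t,u,v,w with s→t→u→v→w→s) is intransitive. Mapping every world to a single reflexive point • is a surjective bounded morphism; the reflexive point is not intransitive (R••∧R•• but R••).
So no modal formula (or set of formulas) defines exactly the intransitive frames.

No — not modally definable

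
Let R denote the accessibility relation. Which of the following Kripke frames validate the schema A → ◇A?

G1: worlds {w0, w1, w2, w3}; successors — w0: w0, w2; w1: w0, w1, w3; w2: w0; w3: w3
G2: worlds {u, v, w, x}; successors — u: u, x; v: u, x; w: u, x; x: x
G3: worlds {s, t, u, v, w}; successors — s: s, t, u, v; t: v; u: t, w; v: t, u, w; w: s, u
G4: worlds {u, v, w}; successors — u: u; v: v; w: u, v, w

This is the axiom for reflexivity; its first-order frame correspondent is ∀x Rxx.
G1: fails — world w2 does not see itself.
G2: fails — world v does not see itself.
G3: fails — world t does not see itself.
G4: holds.

G4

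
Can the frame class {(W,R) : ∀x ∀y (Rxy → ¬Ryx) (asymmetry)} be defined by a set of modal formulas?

Not definable by any modal formula

If a class were modally definable it would be closed under surjective bounded morphisms (Goldblatt–Thomason).
The 4-cycle (worlds w0,w1,w2,w3 with w0→w1→w2→w3→w0) is asymmetric. Mapping every world to a single reflexive point • is a surjective bounded morphism, and the reflexive point is not asymmetric (R•• but asymmetry requires ¬R••).
So the class is not modally definable.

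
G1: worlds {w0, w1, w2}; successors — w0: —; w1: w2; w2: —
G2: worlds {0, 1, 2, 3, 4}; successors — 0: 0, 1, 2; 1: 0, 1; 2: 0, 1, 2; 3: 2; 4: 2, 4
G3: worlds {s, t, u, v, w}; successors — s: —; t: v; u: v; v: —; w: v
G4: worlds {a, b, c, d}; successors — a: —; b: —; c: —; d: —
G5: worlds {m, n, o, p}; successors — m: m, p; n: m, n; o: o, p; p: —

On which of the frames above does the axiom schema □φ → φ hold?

Frame correspondent (Sahlqvist): ∀x Rxx — i.e. reflexivity.
G1: fails — world w0 does not see itself.
G2: fails — world 3 does not see itself.
G3: fails — world s does not see itself.
G4: fails — world a does not see itself.
G5: fails — world p does not see itself.

none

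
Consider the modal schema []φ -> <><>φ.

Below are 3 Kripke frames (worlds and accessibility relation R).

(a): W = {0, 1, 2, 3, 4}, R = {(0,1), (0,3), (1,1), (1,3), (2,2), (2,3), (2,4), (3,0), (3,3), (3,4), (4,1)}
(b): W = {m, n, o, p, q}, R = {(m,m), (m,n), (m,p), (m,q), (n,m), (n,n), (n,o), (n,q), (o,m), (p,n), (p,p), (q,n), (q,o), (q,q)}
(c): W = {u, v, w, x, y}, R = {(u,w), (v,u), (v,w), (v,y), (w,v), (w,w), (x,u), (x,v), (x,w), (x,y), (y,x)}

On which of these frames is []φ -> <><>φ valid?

(a), (b)

This is the axiom for a generalized confluence (Geach) condition; its first-order frame correspondent is forall x exists w (xRw & x R^2 w).
(a): holds.
(b): holds.
(c): fails — at y but no t with yRt and yR²t.
Valid on: (a), (b).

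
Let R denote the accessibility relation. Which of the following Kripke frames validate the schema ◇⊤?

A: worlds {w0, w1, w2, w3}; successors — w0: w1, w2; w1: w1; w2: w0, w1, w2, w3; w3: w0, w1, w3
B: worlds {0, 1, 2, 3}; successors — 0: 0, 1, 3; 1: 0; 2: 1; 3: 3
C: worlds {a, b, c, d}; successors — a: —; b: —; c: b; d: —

Frame correspondent (Sahlqvist): ∀x ∃y Rxy — i.e. seriality.
A: ✓.
B: ✓.
C: fails — world a has no successor.
Valid on: A, B.

A, B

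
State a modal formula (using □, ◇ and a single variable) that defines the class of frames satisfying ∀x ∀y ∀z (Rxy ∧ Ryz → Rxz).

This is transitivity; the standard corresponding axiom is 4: □ψ → □□ψ.
Suppose □ψ→□□ψ is valid. Take Rxy, Ryz and set V(ψ)={w : Rxw}. Then □ψ at x, so □□ψ at x, so □ψ at y, so ψ at z, i.e. Rxz.

□ψ → □□ψ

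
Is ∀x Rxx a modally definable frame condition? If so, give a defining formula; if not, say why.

Yes: it is reflexivity, defined by the T schema □q → q.

Definable; □q → q defines it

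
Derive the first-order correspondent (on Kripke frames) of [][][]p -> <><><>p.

forall x exists w (x R^3 w & x R^3 w)

This is a Sahlqvist (Geach-type) schema ◇^0□^3p → □^0◇^3p.
First-order correspondent: forall x exists w (x R^3 w & x R^3 w).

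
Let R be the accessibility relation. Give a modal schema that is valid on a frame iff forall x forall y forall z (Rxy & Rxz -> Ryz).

◇r → □◇r

The condition is the Euclidean property. The 5 schema ◇r → □◇r defines it.
Suppose ◇r→□◇r is valid. Take Rxy, Rxz and set V(r)={y}. Then ◇r at x, so □◇r at x, so ◇r at z, so some w with Rzw has r; w=y, i.e. Rzy. By symmetry of the argument, Ryz.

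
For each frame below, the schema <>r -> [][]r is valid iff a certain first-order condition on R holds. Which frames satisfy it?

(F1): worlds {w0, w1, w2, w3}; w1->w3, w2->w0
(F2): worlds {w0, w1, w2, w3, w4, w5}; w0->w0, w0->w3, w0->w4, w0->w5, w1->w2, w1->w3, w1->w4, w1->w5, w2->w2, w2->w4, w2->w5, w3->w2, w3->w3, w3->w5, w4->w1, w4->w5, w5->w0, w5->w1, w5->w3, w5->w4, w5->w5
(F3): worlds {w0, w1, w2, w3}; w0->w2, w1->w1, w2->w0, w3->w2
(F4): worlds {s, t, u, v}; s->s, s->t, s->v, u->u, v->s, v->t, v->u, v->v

The schema corresponds to a generalized confluence (Geach) condition: forall x forall y forall z ((xRy & x R^2 z) -> exists w (y = w & z = w)).
(F1): holds.
(F2): fails — w0Rw0, w0R²w1 but w0 ≠ w1.
(F3): fails — w0Rw2, w0R²w0 but w2 ≠ w0.
(F4): fails — sRs, sR²t but s ≠ t.

(F1)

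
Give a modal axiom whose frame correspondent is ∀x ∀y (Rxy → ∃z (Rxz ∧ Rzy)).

□□s → □s

A defining formula is □□s → □s (the C4 axiom).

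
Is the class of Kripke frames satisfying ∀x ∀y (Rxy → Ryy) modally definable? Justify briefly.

Yes: it is shift-reflexivity, defined by the T□ schema □(□r → r).
Suppose □(□r→r) is valid. Take Rxy and set V(r)={w : Ryw}. Then at y, □r holds; since □(□r→r) at x, □r→r at y, so r at y, i.e. Ryy.

Yes — defined by □(□r → r)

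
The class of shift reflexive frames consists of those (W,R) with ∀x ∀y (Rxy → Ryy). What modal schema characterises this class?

This is shift-reflexivity; the standard corresponding axiom is T□: □(□q → q).
Suppose □(□q→q) is valid. Take Rxy and set V(q)={w : Ryw}. Then at y, □q holds; since □(□q→q) at x, □q→q at y, so q at y, i.e. Ryy.

□(□q → q)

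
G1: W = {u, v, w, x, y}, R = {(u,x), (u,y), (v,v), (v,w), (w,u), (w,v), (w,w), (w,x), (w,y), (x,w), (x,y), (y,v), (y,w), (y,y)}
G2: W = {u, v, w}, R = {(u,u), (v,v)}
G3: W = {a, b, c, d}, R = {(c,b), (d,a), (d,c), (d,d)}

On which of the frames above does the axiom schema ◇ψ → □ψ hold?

This is the axiom for partial functionality; its first-order frame correspondent is ∀x ∀y ∀z (Rxy ∧ Rxz → y = z).
G1: fails — u sees both x and y.
G2: ✓.
G3: fails — d sees both a and c.

G2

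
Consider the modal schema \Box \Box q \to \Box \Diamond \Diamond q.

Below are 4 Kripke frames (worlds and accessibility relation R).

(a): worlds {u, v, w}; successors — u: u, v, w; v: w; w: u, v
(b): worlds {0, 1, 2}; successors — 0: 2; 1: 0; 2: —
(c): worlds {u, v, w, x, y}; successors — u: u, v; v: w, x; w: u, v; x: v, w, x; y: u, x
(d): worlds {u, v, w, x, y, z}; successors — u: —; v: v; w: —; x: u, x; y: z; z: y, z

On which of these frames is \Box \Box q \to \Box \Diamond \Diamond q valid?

(a), (c)

Frame correspondent (Sahlqvist): \forall x \forall z (xRz \to \exists w (x R^2 w \wedge z R^2 w)) — i.e. a generalized confluence (Geach) condition.
(a): ✓.
(b): fails — 0R2 but no w with 0R²w and 2R²w.
(c): ✓.
(d): fails — xRu but no t with xR²t and uR²t.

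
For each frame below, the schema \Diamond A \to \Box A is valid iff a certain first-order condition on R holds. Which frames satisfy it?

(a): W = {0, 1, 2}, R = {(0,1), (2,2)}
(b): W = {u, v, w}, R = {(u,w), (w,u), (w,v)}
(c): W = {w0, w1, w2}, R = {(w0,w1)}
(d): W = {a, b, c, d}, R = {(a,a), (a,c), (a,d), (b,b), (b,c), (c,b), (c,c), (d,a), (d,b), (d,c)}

(a), (c)

This is the axiom for partial functionality; its first-order frame correspondent is \forall x \forall y \forall z (Rxy \wedge Rxz \to y = z).
(a): ✓.
(b): fails — w sees both u and v.
(c): ✓.
(d): fails — a sees both a and c.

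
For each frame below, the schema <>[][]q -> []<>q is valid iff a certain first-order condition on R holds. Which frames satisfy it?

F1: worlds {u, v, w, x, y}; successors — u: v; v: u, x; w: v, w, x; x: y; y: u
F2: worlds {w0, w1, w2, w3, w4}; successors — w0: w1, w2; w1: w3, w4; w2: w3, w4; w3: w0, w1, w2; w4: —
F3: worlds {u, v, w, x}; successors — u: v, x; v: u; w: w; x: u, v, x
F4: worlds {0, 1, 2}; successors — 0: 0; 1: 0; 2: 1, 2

none

This is the axiom for a generalized confluence (Geach) condition; its first-order frame correspondent is forall x forall y forall z ((xRy & xRz) -> exists w (y R^2 w & zRw)).
F1: fails — uRv, uRv but no t with vR²t and vRt.
F2: fails — w0Rw1, w0Rw1 but no w with w1R²w and w1Rw.
F3: fails — uRv, uRv but no t with vR²t and vRt.
F4: fails — 2R1, 2R2 but no w with 1R²w and 2Rw.
Valid on no frame.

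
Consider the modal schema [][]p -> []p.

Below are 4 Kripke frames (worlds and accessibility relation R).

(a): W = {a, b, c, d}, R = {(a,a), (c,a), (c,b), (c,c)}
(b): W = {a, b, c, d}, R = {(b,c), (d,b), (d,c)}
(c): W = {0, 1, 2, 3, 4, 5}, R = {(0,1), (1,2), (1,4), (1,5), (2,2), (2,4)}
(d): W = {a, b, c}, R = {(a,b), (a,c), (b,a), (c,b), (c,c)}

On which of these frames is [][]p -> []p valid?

The schema corresponds to density: forall x forall y (Rxy -> exists z (Rxz & Rzy)).
(a): holds.
(b): fails — Rdb but no z with Rdz and Rzb.
(c): fails — R01 but no z with R0z and Rz1.
(d): fails — Rba but no z with Rbz and Rza.
Valid on: (a).

(a)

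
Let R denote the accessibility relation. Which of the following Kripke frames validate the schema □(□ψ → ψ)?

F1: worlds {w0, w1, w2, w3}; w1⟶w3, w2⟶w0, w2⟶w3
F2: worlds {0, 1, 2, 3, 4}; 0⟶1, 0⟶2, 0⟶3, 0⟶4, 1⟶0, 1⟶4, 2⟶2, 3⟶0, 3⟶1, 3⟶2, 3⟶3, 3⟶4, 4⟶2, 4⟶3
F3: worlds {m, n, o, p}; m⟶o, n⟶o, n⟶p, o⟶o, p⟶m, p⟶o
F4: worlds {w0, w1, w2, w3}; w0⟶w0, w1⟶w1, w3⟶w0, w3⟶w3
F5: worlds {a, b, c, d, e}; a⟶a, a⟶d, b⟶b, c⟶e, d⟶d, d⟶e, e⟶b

This is the axiom for shift-reflexivity; its first-order frame correspondent is ∀x ∀y (Rxy → Ryy).
F1: fails — Rw2w0 but not Rw0w0.
F2: fails — R10 but not R00.
F3: fails — Rpm but not Rmm.
F4: ✓.
F5: fails — Rce but not Ree.

F4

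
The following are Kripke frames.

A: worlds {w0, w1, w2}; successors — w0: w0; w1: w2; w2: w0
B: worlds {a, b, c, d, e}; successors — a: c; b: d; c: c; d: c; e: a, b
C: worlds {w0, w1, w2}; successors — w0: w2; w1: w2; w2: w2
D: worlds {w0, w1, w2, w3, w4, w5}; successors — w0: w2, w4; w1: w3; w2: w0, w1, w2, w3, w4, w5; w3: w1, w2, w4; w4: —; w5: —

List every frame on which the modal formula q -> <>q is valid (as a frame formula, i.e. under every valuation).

The schema corresponds to reflexivity: forall x Rxx.
A: fails — world w1 does not see itself.
B: fails — world a does not see itself.
C: fails — world w0 does not see itself.
D: fails — world w0 does not see itself.
Valid on no frame.

none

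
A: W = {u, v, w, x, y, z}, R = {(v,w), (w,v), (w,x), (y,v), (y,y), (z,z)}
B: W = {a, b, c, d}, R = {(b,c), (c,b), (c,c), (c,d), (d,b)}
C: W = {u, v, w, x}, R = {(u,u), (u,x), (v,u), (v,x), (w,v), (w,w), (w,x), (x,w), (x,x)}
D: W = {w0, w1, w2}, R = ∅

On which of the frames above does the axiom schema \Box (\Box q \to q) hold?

Frame correspondent (Sahlqvist): \forall x \forall y (Rxy \to Ryy) — i.e. shift-reflexivity.
A: fails — Rwx but not Rxx.
B: fails — Rcd but not Rdd.
C: fails — Rwv but not Rvv.
D: condition met.

D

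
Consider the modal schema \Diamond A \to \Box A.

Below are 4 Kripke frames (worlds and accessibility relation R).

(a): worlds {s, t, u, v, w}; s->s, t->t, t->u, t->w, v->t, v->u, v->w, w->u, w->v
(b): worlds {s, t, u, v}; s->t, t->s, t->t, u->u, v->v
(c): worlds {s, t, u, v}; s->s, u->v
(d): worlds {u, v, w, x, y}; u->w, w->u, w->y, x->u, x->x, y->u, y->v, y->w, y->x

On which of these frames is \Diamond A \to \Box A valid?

(c)

The schema corresponds to partial functionality: \forall x \forall y \forall z (Rxy \wedge Rxz \to y = z).
(a): fails — t sees both t and u.
(b): fails — t sees both s and t.
(c): holds.
(d): fails — w sees both u and y.
Valid on: (c).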